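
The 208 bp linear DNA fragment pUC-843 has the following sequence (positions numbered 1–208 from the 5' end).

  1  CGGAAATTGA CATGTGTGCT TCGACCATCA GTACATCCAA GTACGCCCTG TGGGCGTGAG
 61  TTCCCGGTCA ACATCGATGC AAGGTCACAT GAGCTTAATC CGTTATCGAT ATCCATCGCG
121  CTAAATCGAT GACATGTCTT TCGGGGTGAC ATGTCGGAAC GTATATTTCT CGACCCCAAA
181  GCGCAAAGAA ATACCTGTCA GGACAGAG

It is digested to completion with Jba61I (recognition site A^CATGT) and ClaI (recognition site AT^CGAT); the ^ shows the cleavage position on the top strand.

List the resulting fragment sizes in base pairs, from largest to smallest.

Jba61I sites (ACATGT) start at positions 10, 132, 149.
Jba61I cuts after the first base of each site, so after positions 10, 132, 149.
ClaI sites (ATCGAT) start at positions 73, 105, 125.
ClaI cuts after base 2 of each site, so after positions 74, 106, 126.
Combined cut positions: 10, 74, 106, 126, 132, 149.
Linear molecule, 6 cuts → 7 fragments:
  1–10 → 10 bp
  11–74 → 64 bp
  75–106 → 32 bp
  107–126 → 20 bp
  127–132 → 6 bp
  133–149 → 17 bp
  150–208 → 59 bp
Sorted largest to smallest: 64, 59, 32, 20, 17, 10, 6 bp.

64, 59, 32, 20, 17, 10, 6 bp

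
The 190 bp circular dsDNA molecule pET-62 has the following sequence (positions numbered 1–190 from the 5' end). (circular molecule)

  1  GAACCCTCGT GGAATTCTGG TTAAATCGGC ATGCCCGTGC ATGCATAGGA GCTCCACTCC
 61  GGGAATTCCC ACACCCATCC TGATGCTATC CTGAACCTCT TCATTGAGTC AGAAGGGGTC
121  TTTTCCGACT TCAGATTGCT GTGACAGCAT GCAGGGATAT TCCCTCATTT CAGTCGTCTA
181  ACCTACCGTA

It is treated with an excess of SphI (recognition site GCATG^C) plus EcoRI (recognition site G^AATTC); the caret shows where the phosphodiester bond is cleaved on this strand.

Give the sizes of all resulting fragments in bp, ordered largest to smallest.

88, 51, 21, 20, 10 bp

SphI sites (GCATGC) start at positions 29, 39, 147.
SphI cuts after base 5 of each site (before the last base), so after positions 33, 43, 151.
EcoRI sites (GAATTC) start at positions 12, 63.
EcoRI cuts after the first base of each site, so after positions 12, 63.
Combined cut positions: 12, 33, 43, 63, 151.
Circular molecule, 5 cuts → 5 fragments:
  13–33 → 21 bp
  34–43 → 10 bp
  44–63 → 20 bp
  64–151 → 88 bp
  152–190 then 1–12 → 39 + 12 = 51 bp
Sorted largest to smallest: 88, 51, 21, 20, 10 bp.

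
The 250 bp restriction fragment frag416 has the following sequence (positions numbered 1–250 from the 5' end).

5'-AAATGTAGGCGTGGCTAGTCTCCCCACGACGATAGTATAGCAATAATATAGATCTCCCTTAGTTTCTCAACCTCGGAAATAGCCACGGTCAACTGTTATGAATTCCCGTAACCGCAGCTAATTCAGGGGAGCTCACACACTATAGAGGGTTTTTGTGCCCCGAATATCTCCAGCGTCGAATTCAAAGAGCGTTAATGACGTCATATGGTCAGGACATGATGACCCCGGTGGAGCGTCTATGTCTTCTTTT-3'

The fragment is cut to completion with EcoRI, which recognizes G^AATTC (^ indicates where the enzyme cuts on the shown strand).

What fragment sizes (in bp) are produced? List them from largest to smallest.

EcoRI sites (GAATTC) start at positions 100, 178.
EcoRI cuts after the first base of each site, so after positions 100, 178.
Linear molecule, 2 cuts → 3 fragments:
  1–100 → 100 bp
  101–178 → 78 bp
  179–250 → 72 bp
Sorted largest to smallest: 100, 78, 72 bp.

100, 78, 72 bp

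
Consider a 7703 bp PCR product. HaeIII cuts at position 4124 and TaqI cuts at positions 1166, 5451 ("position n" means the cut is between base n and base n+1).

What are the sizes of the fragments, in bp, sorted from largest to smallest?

2958, 2252, 1327, 1166 bp

Combined cut positions (sorted): 1166, 4124, 5451.
Linear molecule, 3 cuts → 4 fragments:
  1166 − 0 = 1166 bp
  4124 − 1166 = 2958 bp
  5451 − 4124 = 1327 bp
  7703 − 5451 = 2252 bp
Sorted largest to smallest: 2958, 2252, 1327, 1166 bp.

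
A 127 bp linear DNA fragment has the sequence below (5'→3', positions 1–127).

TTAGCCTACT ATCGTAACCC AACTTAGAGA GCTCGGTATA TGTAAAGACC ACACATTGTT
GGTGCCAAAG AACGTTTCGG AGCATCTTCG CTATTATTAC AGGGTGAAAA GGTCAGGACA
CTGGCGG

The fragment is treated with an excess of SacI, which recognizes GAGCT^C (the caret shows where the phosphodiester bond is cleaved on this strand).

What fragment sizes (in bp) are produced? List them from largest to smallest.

The SacI site (GAGCTC) starts at position 29.
SacI cuts after base 5 of each site (before the last base), so after position 33.
Linear molecule, 1 cut → 2 fragments:
  1–33 → 33 bp
  34–127 → 94 bp
Sorted largest to smallest: 94, 33 bp.

94, 33 bp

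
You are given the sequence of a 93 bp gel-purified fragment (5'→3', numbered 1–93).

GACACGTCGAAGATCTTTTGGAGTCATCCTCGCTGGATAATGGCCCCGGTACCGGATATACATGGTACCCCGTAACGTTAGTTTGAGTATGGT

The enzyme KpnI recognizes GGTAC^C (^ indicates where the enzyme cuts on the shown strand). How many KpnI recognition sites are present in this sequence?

GGTACC occurs starting at positions 48, 64.
KpnI cuts at 2 sites.

2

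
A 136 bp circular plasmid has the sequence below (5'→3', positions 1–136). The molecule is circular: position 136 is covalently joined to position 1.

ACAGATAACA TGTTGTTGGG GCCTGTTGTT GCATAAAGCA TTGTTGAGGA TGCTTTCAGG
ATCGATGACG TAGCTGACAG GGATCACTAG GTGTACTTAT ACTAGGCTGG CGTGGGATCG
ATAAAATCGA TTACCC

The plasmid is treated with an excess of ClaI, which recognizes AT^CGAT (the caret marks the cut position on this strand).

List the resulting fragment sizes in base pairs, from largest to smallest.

71, 56, 9 bp

ClaI sites (ATCGAT) start at positions 61, 117, 126.
ClaI cuts after base 2 of each site, so after positions 62, 118, 127.
Circular molecule, 3 cuts → 3 fragments:
  63–118 → 56 bp
  119–127 → 9 bp
  128–136 then 1–62 → 9 + 62 = 71 bp
Sorted largest to smallest: 71, 56, 9 bp.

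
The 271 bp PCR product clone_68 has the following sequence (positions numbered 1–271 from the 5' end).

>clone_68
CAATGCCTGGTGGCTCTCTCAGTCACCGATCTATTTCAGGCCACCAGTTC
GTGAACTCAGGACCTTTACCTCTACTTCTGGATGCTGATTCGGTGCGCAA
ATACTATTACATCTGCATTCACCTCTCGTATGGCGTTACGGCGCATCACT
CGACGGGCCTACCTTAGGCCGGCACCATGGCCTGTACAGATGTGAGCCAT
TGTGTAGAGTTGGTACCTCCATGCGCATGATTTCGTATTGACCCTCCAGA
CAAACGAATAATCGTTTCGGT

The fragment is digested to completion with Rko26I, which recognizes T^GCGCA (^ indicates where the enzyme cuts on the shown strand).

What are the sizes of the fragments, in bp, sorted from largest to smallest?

128, 94, 49 bp

Rko26I sites (TGCGCA) start at positions 94, 222.
Rko26I cuts after the first base of each site, so after positions 94, 222.
Linear molecule, 2 cuts → 3 fragments:
  1–94 → 94 bp
  95–222 → 128 bp
  223–271 → 49 bp
Sorted largest to smallest: 128, 94, 49 bp.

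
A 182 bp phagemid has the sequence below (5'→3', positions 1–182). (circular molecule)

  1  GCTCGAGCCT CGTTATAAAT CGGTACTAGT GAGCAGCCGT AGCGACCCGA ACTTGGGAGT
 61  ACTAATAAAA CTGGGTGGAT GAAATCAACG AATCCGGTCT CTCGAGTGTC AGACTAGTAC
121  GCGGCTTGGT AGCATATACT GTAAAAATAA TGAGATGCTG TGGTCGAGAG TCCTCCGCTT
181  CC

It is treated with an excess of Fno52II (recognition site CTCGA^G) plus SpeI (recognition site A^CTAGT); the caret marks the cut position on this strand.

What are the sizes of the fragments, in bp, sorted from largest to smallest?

80, 75, 19, 8 bp

Fno52II sites (CTCGAG) start at positions 2, 101.
Fno52II cuts after base 5 of each site (before the last base), so after positions 6, 105.
SpeI sites (ACTAGT) start at positions 25, 113.
SpeI cuts after the first base of each site, so after positions 25, 113.
Combined cut positions: 6, 25, 105, 113.
Circular molecule, 4 cuts → 4 fragments:
  7–25 → 19 bp
  26–105 → 80 bp
  106–113 → 8 bp
  114–182 then 1–6 → 69 + 6 = 75 bp
Sorted largest to smallest: 80, 75, 19, 8 bp.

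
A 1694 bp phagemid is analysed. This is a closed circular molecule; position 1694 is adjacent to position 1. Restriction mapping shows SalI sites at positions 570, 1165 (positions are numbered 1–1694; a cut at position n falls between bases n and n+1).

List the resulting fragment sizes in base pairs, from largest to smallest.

Circular molecule, 2 cuts → 2 fragments:
  1165 − 570 = 595 bp
  wrap: 1694 − 1165 + 570 = 1099 bp
Sorted largest to smallest: 1099, 595 bp.

1099, 595 bp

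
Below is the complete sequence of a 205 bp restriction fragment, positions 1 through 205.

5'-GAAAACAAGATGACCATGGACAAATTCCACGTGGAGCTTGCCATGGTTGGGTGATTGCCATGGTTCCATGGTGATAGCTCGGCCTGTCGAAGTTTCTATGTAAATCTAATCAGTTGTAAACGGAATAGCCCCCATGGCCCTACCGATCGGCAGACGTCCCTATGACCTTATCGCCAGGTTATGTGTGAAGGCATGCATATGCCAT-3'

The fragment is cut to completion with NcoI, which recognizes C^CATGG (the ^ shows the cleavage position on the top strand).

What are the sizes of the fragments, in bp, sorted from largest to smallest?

73, 66, 27, 17, 14, 8 bp

NcoI sites (CCATGG) start at positions 14, 41, 58, 66, 132.
NcoI cuts after the first base of each site, so after positions 14, 41, 58, 66, 132.
Linear molecule, 5 cuts → 6 fragments:
  1–14 → 14 bp
  15–41 → 27 bp
  42–58 → 17 bp
  59–66 → 8 bp
  67–132 → 66 bp
  133–205 → 73 bp
Sorted largest to smallest: 73, 66, 27, 17, 14, 8 bp.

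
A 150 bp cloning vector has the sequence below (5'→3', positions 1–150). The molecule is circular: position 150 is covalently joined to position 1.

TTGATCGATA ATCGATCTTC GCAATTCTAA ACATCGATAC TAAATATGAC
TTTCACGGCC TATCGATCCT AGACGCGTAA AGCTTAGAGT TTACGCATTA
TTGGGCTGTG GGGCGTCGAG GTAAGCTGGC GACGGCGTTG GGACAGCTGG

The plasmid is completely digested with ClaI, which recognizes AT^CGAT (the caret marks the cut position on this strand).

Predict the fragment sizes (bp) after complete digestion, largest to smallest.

92, 29, 22, 7 bp

ClaI sites (ATCGAT) start at positions 4, 11, 33, 62.
ClaI cuts after base 2 of each site, so after positions 5, 12, 34, 63.
Circular molecule, 4 cuts → 4 fragments:
  6–12 → 7 bp
  13–34 → 22 bp
  35–63 → 29 bp
  64–150 then 1–5 → 87 + 5 = 92 bp
Sorted largest to smallest: 92, 29, 22, 7 bp.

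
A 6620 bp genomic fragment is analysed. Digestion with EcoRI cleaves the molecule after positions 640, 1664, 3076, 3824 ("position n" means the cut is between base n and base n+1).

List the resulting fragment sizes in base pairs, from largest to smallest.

2796, 1412, 1024, 748, 640 bp

Linear molecule, 4 cuts → 5 fragments:
  640 − 0 = 640 bp
  1664 − 640 = 1024 bp
  3076 − 1664 = 1412 bp
  3824 − 3076 = 748 bp
  6620 − 3824 = 2796 bp
Sorted largest to smallest: 2796, 1412, 1024, 748, 640 bp.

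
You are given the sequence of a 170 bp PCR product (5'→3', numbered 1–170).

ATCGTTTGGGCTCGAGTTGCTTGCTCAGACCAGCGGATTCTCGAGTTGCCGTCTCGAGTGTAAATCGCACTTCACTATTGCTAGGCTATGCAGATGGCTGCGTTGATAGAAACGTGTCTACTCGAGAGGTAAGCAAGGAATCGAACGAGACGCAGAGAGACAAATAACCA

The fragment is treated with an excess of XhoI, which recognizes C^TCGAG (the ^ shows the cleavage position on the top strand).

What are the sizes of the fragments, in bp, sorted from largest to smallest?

XhoI sites (CTCGAG) start at positions 11, 40, 53, 121.
XhoI cuts after the first base of each site, so after positions 11, 40, 53, 121.
Linear molecule, 4 cuts → 5 fragments:
  1–11 → 11 bp
  12–40 → 29 bp
  41–53 → 13 bp
  54–121 → 68 bp
  122–170 → 49 bp
Sorted largest to smallest: 68, 49, 29, 13, 11 bp.

68, 49, 29, 13, 11 bp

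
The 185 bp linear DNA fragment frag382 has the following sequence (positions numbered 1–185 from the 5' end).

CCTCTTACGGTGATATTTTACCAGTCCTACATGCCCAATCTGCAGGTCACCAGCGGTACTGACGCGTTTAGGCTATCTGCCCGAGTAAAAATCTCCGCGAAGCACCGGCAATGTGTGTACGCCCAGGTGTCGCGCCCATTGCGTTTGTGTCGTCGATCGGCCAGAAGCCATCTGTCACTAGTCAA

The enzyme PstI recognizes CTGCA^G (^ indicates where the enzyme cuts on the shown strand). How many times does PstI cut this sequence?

CTGCAG occurs starting at position 40.
PstI cuts at 1 site.

1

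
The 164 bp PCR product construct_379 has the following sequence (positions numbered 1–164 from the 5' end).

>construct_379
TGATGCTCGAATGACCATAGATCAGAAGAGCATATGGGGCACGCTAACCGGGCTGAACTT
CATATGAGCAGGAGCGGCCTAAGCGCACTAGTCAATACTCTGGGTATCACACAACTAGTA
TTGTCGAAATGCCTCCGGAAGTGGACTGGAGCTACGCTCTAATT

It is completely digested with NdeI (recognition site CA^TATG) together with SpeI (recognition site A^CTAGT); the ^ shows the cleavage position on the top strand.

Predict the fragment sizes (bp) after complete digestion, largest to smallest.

NdeI sites (CATATG) start at positions 31, 61.
NdeI cuts after base 2 of each site, so after positions 32, 62.
SpeI sites (ACTAGT) start at positions 87, 114.
SpeI cuts after the first base of each site, so after positions 87, 114.
Combined cut positions: 32, 62, 87, 114.
Linear molecule, 4 cuts → 5 fragments:
  1–32 → 32 bp
  33–62 → 30 bp
  63–87 → 25 bp
  88–114 → 27 bp
  115–164 → 50 bp
Sorted largest to smallest: 50, 32, 30, 27, 25 bp.

50, 32, 30, 27, 25 bp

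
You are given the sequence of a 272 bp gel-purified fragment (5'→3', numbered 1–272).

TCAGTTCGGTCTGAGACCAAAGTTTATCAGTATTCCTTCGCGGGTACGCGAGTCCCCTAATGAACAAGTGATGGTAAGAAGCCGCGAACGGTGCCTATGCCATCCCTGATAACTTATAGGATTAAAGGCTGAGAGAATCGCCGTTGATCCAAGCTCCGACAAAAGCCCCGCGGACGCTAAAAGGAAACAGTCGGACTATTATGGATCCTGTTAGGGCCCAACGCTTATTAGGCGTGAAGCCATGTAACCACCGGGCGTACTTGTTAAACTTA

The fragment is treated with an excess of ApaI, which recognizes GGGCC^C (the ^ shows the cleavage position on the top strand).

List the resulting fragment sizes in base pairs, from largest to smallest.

The ApaI site (GGGCCC) starts at position 214.
ApaI cuts after base 5 of each site (before the last base), so after position 218.
Linear molecule, 1 cut → 2 fragments:
  1–218 → 218 bp
  219–272 → 54 bp
Sorted largest to smallest: 218, 54 bp.

218, 54 bp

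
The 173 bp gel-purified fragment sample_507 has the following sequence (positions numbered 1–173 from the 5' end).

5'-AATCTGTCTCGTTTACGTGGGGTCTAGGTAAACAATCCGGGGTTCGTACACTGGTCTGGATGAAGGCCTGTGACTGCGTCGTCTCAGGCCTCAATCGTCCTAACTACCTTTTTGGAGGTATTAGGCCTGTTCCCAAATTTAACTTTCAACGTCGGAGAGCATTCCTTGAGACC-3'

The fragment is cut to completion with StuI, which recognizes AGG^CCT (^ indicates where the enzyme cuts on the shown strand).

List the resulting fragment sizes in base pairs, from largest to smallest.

66, 48, 37, 22 bp

StuI sites (AGGCCT) start at positions 64, 86, 123.
StuI cuts after base 3 of each site, so after positions 66, 88, 125.
Linear molecule, 3 cuts → 4 fragments:
  1–66 → 66 bp
  67–88 → 22 bp
  89–125 → 37 bp
  126–173 → 48 bp
Sorted largest to smallest: 66, 48, 37, 22 bp.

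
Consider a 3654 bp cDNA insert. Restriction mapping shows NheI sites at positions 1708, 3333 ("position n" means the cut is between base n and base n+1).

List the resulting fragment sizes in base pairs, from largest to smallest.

1708, 1625, 321 bp

Linear molecule, 2 cuts → 3 fragments:
  1708 − 0 = 1708 bp
  3333 − 1708 = 1625 bp
  3654 − 3333 = 321 bp
Sorted largest to smallest: 1708, 1625, 321 bp.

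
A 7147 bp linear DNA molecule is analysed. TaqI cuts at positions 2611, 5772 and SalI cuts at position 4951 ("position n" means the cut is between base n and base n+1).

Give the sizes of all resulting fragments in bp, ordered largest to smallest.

2611, 2340, 1375, 821 bp

Combined cut positions (sorted): 2611, 4951, 5772.
Linear molecule, 3 cuts → 4 fragments:
  2611 − 0 = 2611 bp
  4951 − 2611 = 2340 bp
  5772 − 4951 = 821 bp
  7147 − 5772 = 1375 bp
Sorted largest to smallest: 2611, 2340, 1375, 821 bp.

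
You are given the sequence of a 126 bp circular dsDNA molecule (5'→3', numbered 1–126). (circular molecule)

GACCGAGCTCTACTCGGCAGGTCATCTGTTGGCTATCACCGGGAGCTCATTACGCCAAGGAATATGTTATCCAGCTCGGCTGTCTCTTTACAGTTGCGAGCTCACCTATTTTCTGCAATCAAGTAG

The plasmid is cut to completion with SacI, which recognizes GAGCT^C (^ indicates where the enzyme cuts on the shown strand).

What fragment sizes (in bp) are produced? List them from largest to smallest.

55, 38, 33 bp

SacI sites (GAGCTC) start at positions 5, 43, 98.
SacI cuts after base 5 of each site (before the last base), so after positions 9, 47, 102.
Circular molecule, 3 cuts → 3 fragments:
  10–47 → 38 bp
  48–102 → 55 bp
  103–126 then 1–9 → 24 + 9 = 33 bp
Sorted largest to smallest: 55, 38, 33 bp.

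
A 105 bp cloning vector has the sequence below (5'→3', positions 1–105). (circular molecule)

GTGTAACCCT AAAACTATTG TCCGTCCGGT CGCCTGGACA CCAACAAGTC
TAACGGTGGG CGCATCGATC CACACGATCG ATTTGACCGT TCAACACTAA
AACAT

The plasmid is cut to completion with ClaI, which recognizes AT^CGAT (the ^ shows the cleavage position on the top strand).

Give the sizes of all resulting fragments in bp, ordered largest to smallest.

92, 13 bp

ClaI sites (ATCGAT) start at positions 64, 77.
ClaI cuts after base 2 of each site, so after positions 65, 78.
Circular molecule, 2 cuts → 2 fragments:
  66–78 → 13 bp
  79–105 then 1–65 → 27 + 65 = 92 bp
Sorted largest to smallest: 92, 13 bp.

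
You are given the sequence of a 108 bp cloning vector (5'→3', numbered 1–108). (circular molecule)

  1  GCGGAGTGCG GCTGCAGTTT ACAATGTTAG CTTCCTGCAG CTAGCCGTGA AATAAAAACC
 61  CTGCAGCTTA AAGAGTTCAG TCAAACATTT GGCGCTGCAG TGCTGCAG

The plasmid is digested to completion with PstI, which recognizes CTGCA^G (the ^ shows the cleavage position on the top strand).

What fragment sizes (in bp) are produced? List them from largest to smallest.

PstI sites (CTGCAG) start at positions 12, 35, 61, 95, 103.
PstI cuts after base 5 of each site (before the last base), so after positions 16, 39, 65, 99, 107.
Circular molecule, 5 cuts → 5 fragments:
  17–39 → 23 bp
  40–65 → 26 bp
  66–99 → 34 bp
  100–107 → 8 bp
  108–108 then 1–16 → 1 + 16 = 17 bp
Sorted largest to smallest: 34, 26, 23, 17, 8 bp.

34, 26, 23, 17, 8 bp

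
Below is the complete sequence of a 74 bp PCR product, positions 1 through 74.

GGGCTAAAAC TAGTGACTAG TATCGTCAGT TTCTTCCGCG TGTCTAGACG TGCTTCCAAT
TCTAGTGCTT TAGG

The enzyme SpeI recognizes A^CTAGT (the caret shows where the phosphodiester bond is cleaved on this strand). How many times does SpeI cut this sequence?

2

ACTAGT occurs starting at positions 9, 16.
SpeI cuts at 2 sites.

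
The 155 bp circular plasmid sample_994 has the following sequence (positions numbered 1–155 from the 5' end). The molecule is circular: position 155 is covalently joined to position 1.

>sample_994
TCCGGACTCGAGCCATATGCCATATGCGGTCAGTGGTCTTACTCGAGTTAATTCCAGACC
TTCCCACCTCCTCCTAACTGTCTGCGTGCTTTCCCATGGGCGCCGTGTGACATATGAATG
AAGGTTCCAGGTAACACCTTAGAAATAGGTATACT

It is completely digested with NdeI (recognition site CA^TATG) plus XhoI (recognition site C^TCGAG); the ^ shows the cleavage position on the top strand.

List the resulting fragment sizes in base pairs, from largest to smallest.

NdeI sites (CATATG) start at positions 14, 21, 111.
NdeI cuts after base 2 of each site, so after positions 15, 22, 112.
XhoI sites (CTCGAG) start at positions 7, 42.
XhoI cuts after the first base of each site, so after positions 7, 42.
Combined cut positions: 7, 15, 22, 42, 112.
Circular molecule, 5 cuts → 5 fragments:
  8–15 → 8 bp
  16–22 → 7 bp
  23–42 → 20 bp
  43–112 → 70 bp
  113–155 then 1–7 → 43 + 7 = 50 bp
Sorted largest to smallest: 70, 50, 20, 8, 7 bp.

70, 50, 20, 8, 7 bp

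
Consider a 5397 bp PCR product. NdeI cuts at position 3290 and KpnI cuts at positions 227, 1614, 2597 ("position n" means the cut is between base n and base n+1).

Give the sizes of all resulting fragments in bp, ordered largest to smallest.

2107, 1387, 983, 693, 227 bp

Combined cut positions (sorted): 227, 1614, 2597, 3290.
Linear molecule, 4 cuts → 5 fragments:
  227 − 0 = 227 bp
  1614 − 227 = 1387 bp
  2597 − 1614 = 983 bp
  3290 − 2597 = 693 bp
  5397 − 3290 = 2107 bp
Sorted largest to smallest: 2107, 1387, 983, 693, 227 bp.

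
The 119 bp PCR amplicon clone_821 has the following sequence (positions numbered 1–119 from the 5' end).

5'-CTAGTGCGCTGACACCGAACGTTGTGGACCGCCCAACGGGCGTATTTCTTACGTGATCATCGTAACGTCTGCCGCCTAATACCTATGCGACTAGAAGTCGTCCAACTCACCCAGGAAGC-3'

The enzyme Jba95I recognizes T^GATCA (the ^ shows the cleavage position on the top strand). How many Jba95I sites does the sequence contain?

TGATCA occurs starting at position 54.
Jba95I cuts at 1 site.

1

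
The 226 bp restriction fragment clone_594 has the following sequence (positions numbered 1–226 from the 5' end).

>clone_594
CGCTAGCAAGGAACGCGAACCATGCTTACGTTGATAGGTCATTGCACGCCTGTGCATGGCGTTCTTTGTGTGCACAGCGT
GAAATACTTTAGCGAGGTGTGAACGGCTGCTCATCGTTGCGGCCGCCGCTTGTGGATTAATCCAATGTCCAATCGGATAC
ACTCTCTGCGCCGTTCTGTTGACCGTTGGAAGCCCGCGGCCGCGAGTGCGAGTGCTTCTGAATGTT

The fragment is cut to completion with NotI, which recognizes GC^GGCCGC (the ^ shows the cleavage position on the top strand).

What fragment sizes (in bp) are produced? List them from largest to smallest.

NotI sites (GCGGCCGC) start at positions 119, 196.
NotI cuts after base 2 of each site, so after positions 120, 197.
Linear molecule, 2 cuts → 3 fragments:
  1–120 → 120 bp
  121–197 → 77 bp
  198–226 → 29 bp
Sorted largest to smallest: 120, 77, 29 bp.

120, 77, 29 bp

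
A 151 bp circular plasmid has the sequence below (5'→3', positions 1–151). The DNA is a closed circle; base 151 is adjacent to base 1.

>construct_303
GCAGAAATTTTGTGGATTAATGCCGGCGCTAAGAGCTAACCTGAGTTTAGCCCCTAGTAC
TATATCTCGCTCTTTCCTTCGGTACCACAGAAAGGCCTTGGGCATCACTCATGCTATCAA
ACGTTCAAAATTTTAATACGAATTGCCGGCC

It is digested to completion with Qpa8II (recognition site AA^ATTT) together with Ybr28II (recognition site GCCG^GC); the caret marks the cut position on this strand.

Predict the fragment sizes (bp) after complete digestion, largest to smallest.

Qpa8II sites (AAATTT) start at positions 5, 128.
Qpa8II cuts after base 2 of each site, so after positions 6, 129.
Ybr28II sites (GCCGGC) start at positions 22, 145.
Ybr28II cuts after base 4 of each site, so after positions 25, 148.
Combined cut positions: 6, 25, 129, 148.
Circular molecule, 4 cuts → 4 fragments:
  7–25 → 19 bp
  26–129 → 104 bp
  130–148 → 19 bp
  149–151 then 1–6 → 3 + 6 = 9 bp
Sorted largest to smallest: 104, 19, 19, 9 bp.

104, 19, 19, 9 bp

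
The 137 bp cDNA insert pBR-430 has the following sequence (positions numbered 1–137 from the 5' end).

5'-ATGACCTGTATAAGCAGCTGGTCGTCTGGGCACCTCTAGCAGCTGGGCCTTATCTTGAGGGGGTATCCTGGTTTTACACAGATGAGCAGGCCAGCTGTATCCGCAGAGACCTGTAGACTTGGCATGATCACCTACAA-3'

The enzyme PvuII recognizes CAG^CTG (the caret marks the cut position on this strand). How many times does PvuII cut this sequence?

CAGCTG occurs starting at positions 15, 40, 92.
PvuII cuts at 3 sites.

3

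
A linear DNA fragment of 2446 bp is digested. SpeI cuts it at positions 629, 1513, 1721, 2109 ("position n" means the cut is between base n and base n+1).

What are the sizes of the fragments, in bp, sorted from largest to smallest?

Linear molecule, 4 cuts → 5 fragments:
  629 − 0 = 629 bp
  1513 − 629 = 884 bp
  1721 − 1513 = 208 bp
  2109 − 1721 = 388 bp
  2446 − 2109 = 337 bp
Sorted largest to smallest: 884, 629, 388, 337, 208 bp.

884, 629, 388, 337, 208 bp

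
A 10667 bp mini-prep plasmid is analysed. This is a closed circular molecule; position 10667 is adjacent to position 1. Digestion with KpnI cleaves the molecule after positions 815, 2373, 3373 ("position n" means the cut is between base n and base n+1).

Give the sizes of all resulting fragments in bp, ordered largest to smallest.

Circular molecule, 3 cuts → 3 fragments:
  2373 − 815 = 1558 bp
  3373 − 2373 = 1000 bp
  wrap: 10667 − 3373 + 815 = 8109 bp
Sorted largest to smallest: 8109, 1558, 1000 bp.

8109, 1558, 1000 bp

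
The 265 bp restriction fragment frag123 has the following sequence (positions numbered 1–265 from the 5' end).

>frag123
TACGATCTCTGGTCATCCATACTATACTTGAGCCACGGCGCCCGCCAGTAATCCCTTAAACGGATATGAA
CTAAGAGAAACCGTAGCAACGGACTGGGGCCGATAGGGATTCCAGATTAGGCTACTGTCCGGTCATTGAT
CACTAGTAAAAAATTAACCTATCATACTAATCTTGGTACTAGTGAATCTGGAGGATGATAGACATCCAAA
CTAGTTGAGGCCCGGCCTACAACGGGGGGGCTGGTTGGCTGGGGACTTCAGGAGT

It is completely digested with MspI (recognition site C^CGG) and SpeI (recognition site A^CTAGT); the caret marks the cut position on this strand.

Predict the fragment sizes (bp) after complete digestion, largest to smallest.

129, 43, 36, 32, 13, 12 bp

MspI sites (CCGG) start at positions 129, 222.
MspI cuts after the first base of each site, so after positions 129, 222.
SpeI sites (ACTAGT) start at positions 142, 178, 210.
SpeI cuts after the first base of each site, so after positions 142, 178, 210.
Combined cut positions: 129, 142, 178, 210, 222.
Linear molecule, 5 cuts → 6 fragments:
  1–129 → 129 bp
  130–142 → 13 bp
  143–178 → 36 bp
  179–210 → 32 bp
  211–222 → 12 bp
  223–265 → 43 bp
Sorted largest to smallest: 129, 43, 36, 32, 13, 12 bp.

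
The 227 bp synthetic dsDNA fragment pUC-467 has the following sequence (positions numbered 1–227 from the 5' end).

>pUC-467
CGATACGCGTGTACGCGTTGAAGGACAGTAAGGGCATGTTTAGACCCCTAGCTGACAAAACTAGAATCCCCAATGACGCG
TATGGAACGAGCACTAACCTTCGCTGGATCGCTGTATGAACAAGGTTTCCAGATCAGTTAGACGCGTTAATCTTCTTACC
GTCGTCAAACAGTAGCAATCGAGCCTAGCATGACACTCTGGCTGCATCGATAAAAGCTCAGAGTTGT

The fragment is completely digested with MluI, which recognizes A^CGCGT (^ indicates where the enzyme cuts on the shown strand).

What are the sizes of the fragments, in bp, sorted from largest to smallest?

85, 66, 63, 8, 5 bp

MluI sites (ACGCGT) start at positions 5, 13, 76, 142.
MluI cuts after the first base of each site, so after positions 5, 13, 76, 142.
Linear molecule, 4 cuts → 5 fragments:
  1–5 → 5 bp
  6–13 → 8 bp
  14–76 → 63 bp
  77–142 → 66 bp
  143–227 → 85 bp
Sorted largest to smallest: 85, 66, 63, 8, 5 bp.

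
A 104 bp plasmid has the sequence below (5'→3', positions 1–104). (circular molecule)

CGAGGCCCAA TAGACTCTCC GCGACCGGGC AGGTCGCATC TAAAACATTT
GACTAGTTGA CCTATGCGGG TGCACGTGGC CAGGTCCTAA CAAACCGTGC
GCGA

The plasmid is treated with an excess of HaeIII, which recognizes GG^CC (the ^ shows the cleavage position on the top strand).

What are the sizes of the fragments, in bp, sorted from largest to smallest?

74, 30 bp

HaeIII sites (GGCC) start at positions 4, 78.
HaeIII cuts after base 2 of each site, so after positions 5, 79.
Circular molecule, 2 cuts → 2 fragments:
  6–79 → 74 bp
  80–104 then 1–5 → 25 + 5 = 30 bp
Sorted largest to smallest: 74, 30 bp.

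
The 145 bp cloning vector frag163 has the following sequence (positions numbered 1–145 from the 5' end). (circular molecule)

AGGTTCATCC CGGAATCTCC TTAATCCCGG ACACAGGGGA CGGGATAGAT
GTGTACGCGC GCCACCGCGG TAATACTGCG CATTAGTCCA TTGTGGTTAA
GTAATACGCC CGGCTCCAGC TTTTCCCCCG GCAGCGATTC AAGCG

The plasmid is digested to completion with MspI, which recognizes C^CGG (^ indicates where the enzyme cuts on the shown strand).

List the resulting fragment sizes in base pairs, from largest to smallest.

MspI sites (CCGG) start at positions 10, 27, 110, 128.
MspI cuts after the first base of each site, so after positions 10, 27, 110, 128.
Circular molecule, 4 cuts → 4 fragments:
  11–27 → 17 bp
  28–110 → 83 bp
  111–128 → 18 bp
  129–145 then 1–10 → 17 + 10 = 27 bp
Sorted largest to smallest: 83, 27, 18, 17 bp.

83, 27, 18, 17 bp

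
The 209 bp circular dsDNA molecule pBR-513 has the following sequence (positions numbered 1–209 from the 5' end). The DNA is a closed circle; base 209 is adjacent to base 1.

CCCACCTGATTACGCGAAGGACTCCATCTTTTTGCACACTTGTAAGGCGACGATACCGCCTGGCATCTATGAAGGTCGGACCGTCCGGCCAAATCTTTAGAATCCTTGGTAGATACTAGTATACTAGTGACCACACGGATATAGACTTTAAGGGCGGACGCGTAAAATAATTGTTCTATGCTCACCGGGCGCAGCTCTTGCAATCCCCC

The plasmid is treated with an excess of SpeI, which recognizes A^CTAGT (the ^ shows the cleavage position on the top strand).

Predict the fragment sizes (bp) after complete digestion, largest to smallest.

SpeI sites (ACTAGT) start at positions 115, 123.
SpeI cuts after the first base of each site, so after positions 115, 123.
Circular molecule, 2 cuts → 2 fragments:
  116–123 → 8 bp
  124–209 then 1–115 → 86 + 115 = 201 bp
Sorted largest to smallest: 201, 8 bp.

201, 8 bp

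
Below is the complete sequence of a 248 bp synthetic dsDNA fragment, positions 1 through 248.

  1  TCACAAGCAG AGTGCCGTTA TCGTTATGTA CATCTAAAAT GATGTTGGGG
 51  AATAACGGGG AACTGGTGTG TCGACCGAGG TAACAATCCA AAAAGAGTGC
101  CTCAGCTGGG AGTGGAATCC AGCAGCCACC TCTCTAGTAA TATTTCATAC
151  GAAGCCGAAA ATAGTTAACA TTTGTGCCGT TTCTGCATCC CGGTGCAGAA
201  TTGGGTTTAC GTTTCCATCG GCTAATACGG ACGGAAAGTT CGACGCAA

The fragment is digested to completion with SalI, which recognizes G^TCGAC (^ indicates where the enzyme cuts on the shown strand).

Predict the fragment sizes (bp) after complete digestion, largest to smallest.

The SalI site (GTCGAC) starts at position 70.
SalI cuts after the first base of each site, so after position 70.
Linear molecule, 1 cut → 2 fragments:
  1–70 → 70 bp
  71–248 → 178 bp
Sorted largest to smallest: 178, 70 bp.

178, 70 bp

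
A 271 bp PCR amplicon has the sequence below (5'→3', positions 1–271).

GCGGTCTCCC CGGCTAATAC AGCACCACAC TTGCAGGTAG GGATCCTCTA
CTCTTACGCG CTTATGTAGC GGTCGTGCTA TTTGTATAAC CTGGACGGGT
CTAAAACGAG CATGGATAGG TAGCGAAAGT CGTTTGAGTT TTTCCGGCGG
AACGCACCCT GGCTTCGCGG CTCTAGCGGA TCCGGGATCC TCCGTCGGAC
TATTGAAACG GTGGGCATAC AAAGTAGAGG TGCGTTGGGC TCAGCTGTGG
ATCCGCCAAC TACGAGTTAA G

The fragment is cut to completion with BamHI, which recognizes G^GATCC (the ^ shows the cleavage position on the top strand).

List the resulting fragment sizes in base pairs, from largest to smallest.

137, 64, 41, 22, 7 bp

BamHI sites (GGATCC) start at positions 41, 178, 185, 249.
BamHI cuts after the first base of each site, so after positions 41, 178, 185, 249.
Linear molecule, 4 cuts → 5 fragments:
  1–41 → 41 bp
  42–178 → 137 bp
  179–185 → 7 bp
  186–249 → 64 bp
  250–271 → 22 bp
Sorted largest to smallest: 137, 64, 41, 22, 7 bp.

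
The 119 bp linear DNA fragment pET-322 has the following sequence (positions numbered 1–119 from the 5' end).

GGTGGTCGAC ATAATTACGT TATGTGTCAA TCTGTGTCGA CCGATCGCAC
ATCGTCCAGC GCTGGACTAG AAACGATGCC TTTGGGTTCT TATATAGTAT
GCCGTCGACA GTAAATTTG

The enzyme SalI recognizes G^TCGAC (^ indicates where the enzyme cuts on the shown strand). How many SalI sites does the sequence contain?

GTCGAC occurs starting at positions 5, 36, 104.
SalI cuts at 3 sites.

3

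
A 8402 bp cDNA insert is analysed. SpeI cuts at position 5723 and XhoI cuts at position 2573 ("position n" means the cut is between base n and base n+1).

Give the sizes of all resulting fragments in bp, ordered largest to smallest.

Combined cut positions (sorted): 2573, 5723.
Linear molecule, 2 cuts → 3 fragments:
  2573 − 0 = 2573 bp
  5723 − 2573 = 3150 bp
  8402 − 5723 = 2679 bp
Sorted largest to smallest: 3150, 2679, 2573 bp.

3150, 2679, 2573 bp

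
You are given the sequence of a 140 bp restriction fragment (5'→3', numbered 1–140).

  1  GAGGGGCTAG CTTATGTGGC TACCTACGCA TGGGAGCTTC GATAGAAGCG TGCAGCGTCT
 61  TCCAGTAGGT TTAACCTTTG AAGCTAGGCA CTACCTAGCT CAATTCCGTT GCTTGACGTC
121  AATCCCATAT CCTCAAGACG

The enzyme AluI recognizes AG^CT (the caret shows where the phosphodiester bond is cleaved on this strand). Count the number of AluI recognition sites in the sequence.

AGCT occurs starting at positions 9, 35, 82, 97.
AluI cuts at 4 sites.

4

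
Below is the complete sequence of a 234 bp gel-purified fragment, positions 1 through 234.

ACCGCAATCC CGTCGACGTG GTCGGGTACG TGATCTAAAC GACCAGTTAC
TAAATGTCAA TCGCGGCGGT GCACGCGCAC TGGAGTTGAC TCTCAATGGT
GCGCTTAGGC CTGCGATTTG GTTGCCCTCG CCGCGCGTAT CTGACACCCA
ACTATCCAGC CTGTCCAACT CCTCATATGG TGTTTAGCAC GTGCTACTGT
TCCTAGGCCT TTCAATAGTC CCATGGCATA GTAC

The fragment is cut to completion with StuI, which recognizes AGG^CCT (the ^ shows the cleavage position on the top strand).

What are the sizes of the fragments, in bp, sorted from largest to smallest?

StuI sites (AGGCCT) start at positions 107, 205.
StuI cuts after base 3 of each site, so after positions 109, 207.
Linear molecule, 2 cuts → 3 fragments:
  1–109 → 109 bp
  110–207 → 98 bp
  208–234 → 27 bp
Sorted largest to smallest: 109, 98, 27 bp.

109, 98, 27 bp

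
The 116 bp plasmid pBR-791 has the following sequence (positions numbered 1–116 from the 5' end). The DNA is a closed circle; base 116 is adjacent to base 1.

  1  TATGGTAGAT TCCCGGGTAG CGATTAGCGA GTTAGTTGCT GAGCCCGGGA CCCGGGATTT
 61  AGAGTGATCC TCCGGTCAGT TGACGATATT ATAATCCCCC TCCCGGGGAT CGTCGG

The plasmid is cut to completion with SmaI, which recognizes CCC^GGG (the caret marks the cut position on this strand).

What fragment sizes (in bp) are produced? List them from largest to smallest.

51, 32, 26, 7 bp

SmaI sites (CCCGGG) start at positions 12, 44, 51, 102.
SmaI cuts after base 3 of each site, so after positions 14, 46, 53, 104.
Circular molecule, 4 cuts → 4 fragments:
  15–46 → 32 bp
  47–53 → 7 bp
  54–104 → 51 bp
  105–116 then 1–14 → 12 + 14 = 26 bp
Sorted largest to smallest: 51, 32, 26, 7 bp.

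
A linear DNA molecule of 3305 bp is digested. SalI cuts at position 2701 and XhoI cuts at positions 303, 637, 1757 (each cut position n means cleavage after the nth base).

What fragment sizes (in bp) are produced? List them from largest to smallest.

Combined cut positions (sorted): 303, 637, 1757, 2701.
Linear molecule, 4 cuts → 5 fragments:
  303 − 0 = 303 bp
  637 − 303 = 334 bp
  1757 − 637 = 1120 bp
  2701 − 1757 = 944 bp
  3305 − 2701 = 604 bp
Sorted largest to smallest: 1120, 944, 604, 334, 303 bp.

1120, 944, 604, 334, 303 bp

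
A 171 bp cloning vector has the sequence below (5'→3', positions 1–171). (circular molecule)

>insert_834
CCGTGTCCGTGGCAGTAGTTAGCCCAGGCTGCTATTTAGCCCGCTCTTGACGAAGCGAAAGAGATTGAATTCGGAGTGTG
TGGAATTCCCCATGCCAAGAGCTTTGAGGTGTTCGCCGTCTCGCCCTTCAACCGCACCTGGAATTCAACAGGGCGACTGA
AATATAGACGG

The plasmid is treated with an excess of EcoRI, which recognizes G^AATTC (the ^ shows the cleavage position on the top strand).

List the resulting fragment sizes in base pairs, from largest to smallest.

EcoRI sites (GAATTC) start at positions 67, 83, 141.
EcoRI cuts after the first base of each site, so after positions 67, 83, 141.
Circular molecule, 3 cuts → 3 fragments:
  68–83 → 16 bp
  84–141 → 58 bp
  142–171 then 1–67 → 30 + 67 = 97 bp
Sorted largest to smallest: 97, 58, 16 bp.

97, 58, 16 bp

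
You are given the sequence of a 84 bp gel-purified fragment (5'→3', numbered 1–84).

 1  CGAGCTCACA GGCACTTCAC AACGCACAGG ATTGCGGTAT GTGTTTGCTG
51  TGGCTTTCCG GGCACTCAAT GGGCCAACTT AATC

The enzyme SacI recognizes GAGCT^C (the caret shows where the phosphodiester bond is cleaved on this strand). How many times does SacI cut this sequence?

GAGCTC occurs starting at position 2.
SacI cuts at 1 site.

1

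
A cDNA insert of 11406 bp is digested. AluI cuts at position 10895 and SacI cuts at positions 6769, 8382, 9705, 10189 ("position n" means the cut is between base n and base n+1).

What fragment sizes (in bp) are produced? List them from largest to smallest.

Combined cut positions (sorted): 6769, 8382, 9705, 10189, 10895.
Linear molecule, 5 cuts → 6 fragments:
  6769 − 0 = 6769 bp
  8382 − 6769 = 1613 bp
  9705 − 8382 = 1323 bp
  10189 − 9705 = 484 bp
  10895 − 10189 = 706 bp
  11406 − 10895 = 511 bp
Sorted largest to smallest: 6769, 1613, 1323, 706, 511, 484 bp.

6769, 1613, 1323, 706, 511, 484 bp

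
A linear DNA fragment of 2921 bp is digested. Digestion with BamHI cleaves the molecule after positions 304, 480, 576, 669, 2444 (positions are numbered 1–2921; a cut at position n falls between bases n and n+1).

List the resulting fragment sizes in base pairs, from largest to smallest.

1775, 477, 304, 176, 96, 93 bp

Linear molecule, 5 cuts → 6 fragments:
  304 − 0 = 304 bp
  480 − 304 = 176 bp
  576 − 480 = 96 bp
  669 − 576 = 93 bp
  2444 − 669 = 1775 bp
  2921 − 2444 = 477 bp
Sorted largest to smallest: 1775, 477, 304, 176, 96, 93 bp.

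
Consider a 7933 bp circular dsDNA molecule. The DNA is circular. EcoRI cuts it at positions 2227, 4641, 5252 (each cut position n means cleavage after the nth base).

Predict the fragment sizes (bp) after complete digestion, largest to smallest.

Circular molecule, 3 cuts → 3 fragments:
  4641 − 2227 = 2414 bp
  5252 − 4641 = 611 bp
  wrap: 7933 − 5252 + 2227 = 4908 bp
Sorted largest to smallest: 4908, 2414, 611 bp.

4908, 2414, 611 bp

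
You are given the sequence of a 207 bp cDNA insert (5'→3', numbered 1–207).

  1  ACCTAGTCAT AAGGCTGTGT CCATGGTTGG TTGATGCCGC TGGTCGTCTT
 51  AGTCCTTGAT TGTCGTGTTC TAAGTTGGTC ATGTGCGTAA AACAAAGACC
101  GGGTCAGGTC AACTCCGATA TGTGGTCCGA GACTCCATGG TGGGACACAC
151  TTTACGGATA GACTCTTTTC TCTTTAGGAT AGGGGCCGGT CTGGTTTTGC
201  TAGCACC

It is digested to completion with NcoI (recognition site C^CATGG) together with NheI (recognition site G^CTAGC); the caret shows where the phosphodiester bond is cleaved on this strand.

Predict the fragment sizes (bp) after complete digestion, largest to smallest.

NcoI sites (CCATGG) start at positions 21, 135.
NcoI cuts after the first base of each site, so after positions 21, 135.
The NheI site (GCTAGC) starts at position 199.
NheI cuts after the first base of each site, so after position 199.
Combined cut positions: 21, 135, 199.
Linear molecule, 3 cuts → 4 fragments:
  1–21 → 21 bp
  22–135 → 114 bp
  136–199 → 64 bp
  200–207 → 8 bp
Sorted largest to smallest: 114, 64, 21, 8 bp.

114, 64, 21, 8 bp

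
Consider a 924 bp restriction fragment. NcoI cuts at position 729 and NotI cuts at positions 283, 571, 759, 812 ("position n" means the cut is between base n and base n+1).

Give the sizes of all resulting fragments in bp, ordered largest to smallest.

Combined cut positions (sorted): 283, 571, 729, 759, 812.
Linear molecule, 5 cuts → 6 fragments:
  283 − 0 = 283 bp
  571 − 283 = 288 bp
  729 − 571 = 158 bp
  759 − 729 = 30 bp
  812 − 759 = 53 bp
  924 − 812 = 112 bp
Sorted largest to smallest: 288, 283, 158, 112, 53, 30 bp.

288, 283, 158, 112, 53, 30 bp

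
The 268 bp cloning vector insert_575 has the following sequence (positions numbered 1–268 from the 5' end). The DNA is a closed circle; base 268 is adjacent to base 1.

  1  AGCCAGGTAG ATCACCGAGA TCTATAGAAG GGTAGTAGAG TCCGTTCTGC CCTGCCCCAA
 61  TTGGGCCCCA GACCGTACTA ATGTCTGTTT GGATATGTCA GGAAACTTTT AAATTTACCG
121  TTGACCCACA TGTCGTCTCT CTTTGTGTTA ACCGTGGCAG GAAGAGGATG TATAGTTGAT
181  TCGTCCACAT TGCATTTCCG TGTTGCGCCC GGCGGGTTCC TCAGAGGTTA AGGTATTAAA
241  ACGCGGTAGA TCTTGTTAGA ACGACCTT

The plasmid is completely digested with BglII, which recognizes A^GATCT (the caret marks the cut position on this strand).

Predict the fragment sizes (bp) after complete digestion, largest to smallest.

BglII sites (AGATCT) start at positions 18, 248.
BglII cuts after the first base of each site, so after positions 18, 248.
Circular molecule, 2 cuts → 2 fragments:
  19–248 → 230 bp
  249–268 then 1–18 → 20 + 18 = 38 bp
Sorted largest to smallest: 230, 38 bp.

230, 38 bp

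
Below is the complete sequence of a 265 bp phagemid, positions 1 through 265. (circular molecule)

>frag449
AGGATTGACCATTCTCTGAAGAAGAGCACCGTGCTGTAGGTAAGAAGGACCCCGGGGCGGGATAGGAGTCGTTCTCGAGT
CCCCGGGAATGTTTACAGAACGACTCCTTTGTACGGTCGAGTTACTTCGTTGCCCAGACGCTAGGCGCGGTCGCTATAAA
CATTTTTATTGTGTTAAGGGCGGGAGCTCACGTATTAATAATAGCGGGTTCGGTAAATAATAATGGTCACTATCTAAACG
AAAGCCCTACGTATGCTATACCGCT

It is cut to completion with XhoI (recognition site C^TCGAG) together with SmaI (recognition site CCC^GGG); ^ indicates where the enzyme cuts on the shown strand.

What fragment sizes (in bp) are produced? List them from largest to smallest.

234, 21, 10 bp

The XhoI site (CTCGAG) starts at position 74.
XhoI cuts after the first base of each site, so after position 74.
SmaI sites (CCCGGG) start at positions 51, 82.
SmaI cuts after base 3 of each site, so after positions 53, 84.
Combined cut positions: 53, 74, 84.
Circular molecule, 3 cuts → 3 fragments:
  54–74 → 21 bp
  75–84 → 10 bp
  85–265 then 1–53 → 181 + 53 = 234 bp
Sorted largest to smallest: 234, 21, 10 bp.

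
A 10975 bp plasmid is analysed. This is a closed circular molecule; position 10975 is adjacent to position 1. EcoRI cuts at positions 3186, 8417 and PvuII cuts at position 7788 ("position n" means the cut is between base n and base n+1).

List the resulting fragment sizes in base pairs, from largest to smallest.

Combined cut positions (sorted): 3186, 7788, 8417.
Circular molecule, 3 cuts → 3 fragments:
  7788 − 3186 = 4602 bp
  8417 − 7788 = 629 bp
  wrap: 10975 − 8417 + 3186 = 5744 bp
Sorted largest to smallest: 5744, 4602, 629 bp.

5744, 4602, 629 bp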